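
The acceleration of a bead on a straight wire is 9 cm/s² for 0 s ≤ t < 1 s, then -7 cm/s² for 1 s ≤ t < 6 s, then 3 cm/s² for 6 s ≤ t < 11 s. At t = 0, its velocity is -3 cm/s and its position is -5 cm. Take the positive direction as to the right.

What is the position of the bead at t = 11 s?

-168.5 cm

On each constant-a segment, Δv = aΔt and Δx = v₀Δt + ½aΔt²; chain segment to segment.
0–1 s: v starts -3 cm/s; Δx = -3·1 + ½·9·1² = 1.5 cm; v ends 6 cm/s.
1–6 s: v starts 6 cm/s; Δx = 6·5 + ½·-7·5² = -57.5 cm; v ends -29 cm/s.
6–11 s: v starts -29 cm/s; Δx = -29·5 + ½·3·5² = -107.5 cm; v ends -14 cm/s.
x(11) = -5 + Σ Δx = -168.5 cm.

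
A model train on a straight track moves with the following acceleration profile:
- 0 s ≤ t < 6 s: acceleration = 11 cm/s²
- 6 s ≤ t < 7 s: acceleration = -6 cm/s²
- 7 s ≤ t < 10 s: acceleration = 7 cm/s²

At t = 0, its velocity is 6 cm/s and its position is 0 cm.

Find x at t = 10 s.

On each constant-a segment, Δv = aΔt and Δx = v₀Δt + ½aΔt²; chain segment to segment.
0–6 s: v starts 6 cm/s; Δx = 6·6 + ½·11·6² = 234 cm; v ends 72 cm/s.
6–7 s: v starts 72 cm/s; Δx = 72·1 + ½·-6·1² = 69 cm; v ends 66 cm/s.
7–10 s: v starts 66 cm/s; Δx = 66·3 + ½·7·3² = 229.5 cm; v ends 87 cm/s.
x(10) = 0 + Σ Δx = 532.5 cm.

532.5 cm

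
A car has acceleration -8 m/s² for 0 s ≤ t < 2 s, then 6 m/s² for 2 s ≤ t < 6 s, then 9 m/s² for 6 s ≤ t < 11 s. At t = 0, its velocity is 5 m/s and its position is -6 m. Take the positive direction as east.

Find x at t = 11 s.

On each constant-a segment, Δv = aΔt and Δx = v₀Δt + ½aΔt²; chain segment to segment.
0–2 s: v starts 5 m/s; Δx = 5·2 + ½·-8·2² = -6 m; v ends -11 m/s.
2–6 s: v starts -11 m/s; Δx = -11·4 + ½·6·4² = 4 m; v ends 13 m/s.
6–11 s: v starts 13 m/s; Δx = 13·5 + ½·9·5² = 177.5 m; v ends 58 m/s.
x(11) = -6 + Σ Δx = 169.5 m.

169.5 m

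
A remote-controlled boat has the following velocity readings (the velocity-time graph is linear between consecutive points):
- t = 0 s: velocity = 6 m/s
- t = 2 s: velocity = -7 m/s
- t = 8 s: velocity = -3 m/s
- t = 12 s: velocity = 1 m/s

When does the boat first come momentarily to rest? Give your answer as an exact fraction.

t = 12/13 s

v changes sign on 0–2 s (from 6 to -7); the graph is linear there, so v = 0 at t = 0 + (-6)·(2 − 0)/(-7 − 6) = 12/13 s.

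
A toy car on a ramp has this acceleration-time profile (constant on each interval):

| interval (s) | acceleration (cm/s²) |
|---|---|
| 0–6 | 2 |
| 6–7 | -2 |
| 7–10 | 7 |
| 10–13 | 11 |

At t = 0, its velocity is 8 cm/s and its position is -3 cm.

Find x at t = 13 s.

On each constant-a segment, Δv = aΔt and Δx = v₀Δt + ½aΔt²; chain segment to segment.
0–6 s: v starts 8 cm/s; Δx = 8·6 + ½·2·6² = 84 cm; v ends 20 cm/s.
6–7 s: v starts 20 cm/s; Δx = 20·1 + ½·-2·1² = 19 cm; v ends 18 cm/s.
7–10 s: v starts 18 cm/s; Δx = 18·3 + ½·7·3² = 85.5 cm; v ends 39 cm/s.
10–13 s: v starts 39 cm/s; Δx = 39·3 + ½·11·3² = 166.5 cm; v ends 72 cm/s.
x(13) = -3 + Σ Δx = 352 cm.

352 cm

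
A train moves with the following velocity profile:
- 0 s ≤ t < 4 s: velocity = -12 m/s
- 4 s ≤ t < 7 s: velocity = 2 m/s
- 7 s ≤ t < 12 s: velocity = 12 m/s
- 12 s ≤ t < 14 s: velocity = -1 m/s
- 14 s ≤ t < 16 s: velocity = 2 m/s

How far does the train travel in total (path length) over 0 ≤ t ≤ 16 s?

120 m

Distance (not displacement) is the total path length: add the absolute areas under v-t.
0–4 s: |-12| × 4 = 48 m
4–7 s: |2| × 3 = 6 m
7–12 s: |12| × 5 = 60 m
12–14 s: |-1| × 2 = 2 m
14–16 s: |2| × 2 = 4 m
Total distance = 120 m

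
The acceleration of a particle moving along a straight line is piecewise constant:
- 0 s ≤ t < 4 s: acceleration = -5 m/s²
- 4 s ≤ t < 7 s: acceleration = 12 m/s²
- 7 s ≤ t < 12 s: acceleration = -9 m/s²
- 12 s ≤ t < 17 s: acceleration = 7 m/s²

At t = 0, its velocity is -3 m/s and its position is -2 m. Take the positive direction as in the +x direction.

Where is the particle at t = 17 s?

On each constant-a segment, Δv = aΔt and Δx = v₀Δt + ½aΔt²; chain segment to segment.
0–4 s: v starts -3 m/s; Δx = -3·4 + ½·-5·4² = -52 m; v ends -23 m/s.
4–7 s: v starts -23 m/s; Δx = -23·3 + ½·12·3² = -15 m; v ends 13 m/s.
7–12 s: v starts 13 m/s; Δx = 13·5 + ½·-9·5² = -47.5 m; v ends -32 m/s.
12–17 s: v starts -32 m/s; Δx = -32·5 + ½·7·5² = -72.5 m; v ends 3 m/s.
x(17) = -2 + Σ Δx = -189 m.

-189 m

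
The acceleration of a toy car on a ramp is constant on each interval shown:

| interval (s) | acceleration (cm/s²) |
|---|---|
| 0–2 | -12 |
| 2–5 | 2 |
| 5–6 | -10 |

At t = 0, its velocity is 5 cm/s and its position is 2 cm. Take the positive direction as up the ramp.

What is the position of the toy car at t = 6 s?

-78 cm

On each constant-a segment, Δv = aΔt and Δx = v₀Δt + ½aΔt²; chain segment to segment.
0–2 s: v starts 5 cm/s; Δx = 5·2 + ½·-12·2² = -14 cm; v ends -19 cm/s.
2–5 s: v starts -19 cm/s; Δx = -19·3 + ½·2·3² = -48 cm; v ends -13 cm/s.
5–6 s: v starts -13 cm/s; Δx = -13·1 + ½·-10·1² = -18 cm; v ends -23 cm/s.
x(6) = 2 + Σ Δx = -78 cm.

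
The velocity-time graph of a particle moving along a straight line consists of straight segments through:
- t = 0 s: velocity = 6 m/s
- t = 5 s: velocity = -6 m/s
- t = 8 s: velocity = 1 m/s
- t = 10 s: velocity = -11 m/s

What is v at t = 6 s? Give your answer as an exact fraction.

-11/3 m/s

On 5–8 s the graph is linear from -6 to 1 m/s: v(6) = -6 + (1 − -6)·(6 − 5)/(8 − 5) = -11/3 m/s.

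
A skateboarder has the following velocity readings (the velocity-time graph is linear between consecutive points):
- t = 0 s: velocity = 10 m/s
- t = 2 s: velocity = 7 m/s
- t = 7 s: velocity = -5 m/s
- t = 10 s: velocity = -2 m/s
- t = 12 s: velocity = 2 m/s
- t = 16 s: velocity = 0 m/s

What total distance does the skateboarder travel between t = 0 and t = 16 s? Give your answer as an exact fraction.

Distance (not displacement) is the total path length: add the absolute areas under v-t.
0–2 s: |½(10 + 7)(2)| = 17 m
2–7 s: v = 0 at t = 59/12 s; triangle areas 245/24 + 125/24 = 185/12 m
7–10 s: |½(-5 + -2)(3)| = 10.5 m
10–12 s: v = 0 at t = 11 s; triangle areas 1 + 1 = 2 m
12–16 s: |½(2 + 0)(4)| = 4 m
Total distance = 587/12 m

587/12 m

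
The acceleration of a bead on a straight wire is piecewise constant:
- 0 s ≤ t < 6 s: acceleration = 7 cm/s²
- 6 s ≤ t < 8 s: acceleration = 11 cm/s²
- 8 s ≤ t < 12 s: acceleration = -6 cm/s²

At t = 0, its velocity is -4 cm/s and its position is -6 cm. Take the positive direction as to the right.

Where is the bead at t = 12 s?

386 cm

On each constant-a segment, Δv = aΔt and Δx = v₀Δt + ½aΔt²; chain segment to segment.
0–6 s: v starts -4 cm/s; Δx = -4·6 + ½·7·6² = 102 cm; v ends 38 cm/s.
6–8 s: v starts 38 cm/s; Δx = 38·2 + ½·11·2² = 98 cm; v ends 60 cm/s.
8–12 s: v starts 60 cm/s; Δx = 60·4 + ½·-6·4² = 192 cm; v ends 36 cm/s.
x(12) = -6 + Σ Δx = 386 cm.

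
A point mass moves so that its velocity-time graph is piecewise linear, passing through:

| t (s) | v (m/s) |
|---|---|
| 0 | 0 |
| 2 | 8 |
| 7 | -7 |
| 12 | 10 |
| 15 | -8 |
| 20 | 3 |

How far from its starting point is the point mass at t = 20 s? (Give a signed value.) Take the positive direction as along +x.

Net displacement equals the area under the velocity-time graph (areas below the axis count negative).
0–2 s: ½(0 + 8)(2) = 8 m
2–7 s: ½(8 + -7)(5) = 2.5 m
7–12 s: ½(-7 + 10)(5) = 7.5 m
12–15 s: ½(10 + -8)(3) = 3 m
15–20 s: ½(-8 + 3)(5) = -12.5 m
Net displacement = 8.5 m

8.5 m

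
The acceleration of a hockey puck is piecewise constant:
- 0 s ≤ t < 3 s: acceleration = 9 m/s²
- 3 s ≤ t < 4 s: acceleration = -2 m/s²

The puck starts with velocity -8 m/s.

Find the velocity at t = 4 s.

Δv equals the area under the a-t graph; then v = v₀ + Δv.
0–3 s: 9 × 3 = 27 m/s
3–4 s: -2 × 1 = -2 m/s
Δv = 25 m/s, so v(4) = -8 + (25) = 17 m/s.

17 m/s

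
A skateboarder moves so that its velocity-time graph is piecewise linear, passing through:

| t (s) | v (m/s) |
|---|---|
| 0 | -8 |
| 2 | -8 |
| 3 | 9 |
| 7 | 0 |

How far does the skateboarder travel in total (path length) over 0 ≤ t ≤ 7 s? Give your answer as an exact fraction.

1301/34 m

Distance (not displacement) is the total path length: add the absolute areas under v-t.
0–2 s: |-8| × 2 = 16 m
2–3 s: v = 0 at t = 42/17 s; triangle areas 32/17 + 81/34 = 145/34 m
3–7 s: |½(9 + 0)(4)| = 18 m
Total distance = 1301/34 m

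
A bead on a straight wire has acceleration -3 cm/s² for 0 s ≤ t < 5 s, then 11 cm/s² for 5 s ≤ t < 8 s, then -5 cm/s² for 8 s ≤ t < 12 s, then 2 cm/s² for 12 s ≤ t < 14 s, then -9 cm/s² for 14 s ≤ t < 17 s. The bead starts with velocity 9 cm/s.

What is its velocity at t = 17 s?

-16 cm/s

Δv equals the area under the a-t graph; then v = v₀ + Δv.
0–5 s: -3 × 5 = -15 cm/s
5–8 s: 11 × 3 = 33 cm/s
8–12 s: -5 × 4 = -20 cm/s
12–14 s: 2 × 2 = 4 cm/s
14–17 s: -9 × 3 = -27 cm/s
Δv = -25 cm/s, so v(17) = 9 + (-25) = -16 cm/s.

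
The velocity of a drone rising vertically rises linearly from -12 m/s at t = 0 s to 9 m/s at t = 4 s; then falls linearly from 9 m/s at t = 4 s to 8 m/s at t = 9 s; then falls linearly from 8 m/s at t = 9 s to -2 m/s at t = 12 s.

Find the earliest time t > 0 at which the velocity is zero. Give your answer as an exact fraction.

t = 16/7 s

v changes sign on 0–4 s (from -12 to 9); the graph is linear there, so v = 0 at t = 0 + (12)·(4 − 0)/(9 − -12) = 16/7 s.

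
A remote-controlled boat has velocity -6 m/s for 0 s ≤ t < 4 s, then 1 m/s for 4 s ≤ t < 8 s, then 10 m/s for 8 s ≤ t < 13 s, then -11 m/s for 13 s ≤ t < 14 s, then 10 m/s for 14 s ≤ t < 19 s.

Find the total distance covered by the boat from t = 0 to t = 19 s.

139 m

Total distance travelled is ∫|v| dt — sum the magnitudes of each area piece.
0–4 s: |-6| × 4 = 24 m
4–8 s: |1| × 4 = 4 m
8–13 s: |10| × 5 = 50 m
13–14 s: |-11| × 1 = 11 m
14–19 s: |10| × 5 = 50 m
Total distance = 139 m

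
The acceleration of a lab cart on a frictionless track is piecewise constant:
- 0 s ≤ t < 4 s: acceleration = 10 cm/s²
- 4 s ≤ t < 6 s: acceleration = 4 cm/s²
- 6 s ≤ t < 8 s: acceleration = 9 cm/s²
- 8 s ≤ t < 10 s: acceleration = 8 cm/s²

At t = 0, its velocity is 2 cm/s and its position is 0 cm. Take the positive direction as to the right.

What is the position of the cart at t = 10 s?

450 cm

On each constant-a segment, Δv = aΔt and Δx = v₀Δt + ½aΔt²; chain segment to segment.
0–4 s: v starts 2 cm/s; Δx = 2·4 + ½·10·4² = 88 cm; v ends 42 cm/s.
4–6 s: v starts 42 cm/s; Δx = 42·2 + ½·4·2² = 92 cm; v ends 50 cm/s.
6–8 s: v starts 50 cm/s; Δx = 50·2 + ½·9·2² = 118 cm; v ends 68 cm/s.
8–10 s: v starts 68 cm/s; Δx = 68·2 + ½·8·2² = 152 cm; v ends 84 cm/s.
x(10) = 0 + Σ Δx = 450 cm.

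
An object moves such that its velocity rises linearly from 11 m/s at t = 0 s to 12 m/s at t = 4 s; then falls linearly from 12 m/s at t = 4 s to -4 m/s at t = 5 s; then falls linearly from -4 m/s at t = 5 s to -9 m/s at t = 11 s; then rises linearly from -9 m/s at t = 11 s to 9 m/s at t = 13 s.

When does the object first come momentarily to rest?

v changes sign on 4–5 s (from 12 to -4); the graph is linear there, so v = 0 at t = 4 + (-12)·(5 − 4)/(-4 − 12) = 4.75 s.

t = 4.75 s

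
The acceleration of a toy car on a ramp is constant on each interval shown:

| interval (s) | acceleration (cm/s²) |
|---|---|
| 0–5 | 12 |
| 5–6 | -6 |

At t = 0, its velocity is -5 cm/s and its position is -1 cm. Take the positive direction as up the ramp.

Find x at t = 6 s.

On each constant-a segment, Δv = aΔt and Δx = v₀Δt + ½aΔt²; chain segment to segment.
0–5 s: v starts -5 cm/s; Δx = -5·5 + ½·12·5² = 125 cm; v ends 55 cm/s.
5–6 s: v starts 55 cm/s; Δx = 55·1 + ½·-6·1² = 52 cm; v ends 49 cm/s.
x(6) = -1 + Σ Δx = 176 cm.

176 cm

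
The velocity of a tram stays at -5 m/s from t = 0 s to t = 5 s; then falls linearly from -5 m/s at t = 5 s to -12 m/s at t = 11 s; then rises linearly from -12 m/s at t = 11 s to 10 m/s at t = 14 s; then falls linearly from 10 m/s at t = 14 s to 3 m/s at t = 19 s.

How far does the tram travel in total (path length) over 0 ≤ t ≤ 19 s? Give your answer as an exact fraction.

Total distance travelled is ∫|v| dt — sum the magnitudes of each area piece.
0–5 s: |-5| × 5 = 25 m
5–11 s: |½(-5 + -12)(6)| = 51 m
11–14 s: v = 0 at t = 139/11 s; triangle areas 108/11 + 75/11 = 183/11 m
14–19 s: |½(10 + 3)(5)| = 32.5 m
Total distance = 2753/22 m

2753/22 m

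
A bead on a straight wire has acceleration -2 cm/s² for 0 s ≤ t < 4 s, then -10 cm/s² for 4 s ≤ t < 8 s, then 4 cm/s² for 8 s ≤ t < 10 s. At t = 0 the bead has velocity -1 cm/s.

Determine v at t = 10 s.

-41 cm/s

Δv equals the area under the a-t graph; then v = v₀ + Δv.
0–4 s: -2 × 4 = -8 cm/s
4–8 s: -10 × 4 = -40 cm/s
8–10 s: 4 × 2 = 8 cm/s
Δv = -40 cm/s, so v(10) = -1 + (-40) = -41 cm/s.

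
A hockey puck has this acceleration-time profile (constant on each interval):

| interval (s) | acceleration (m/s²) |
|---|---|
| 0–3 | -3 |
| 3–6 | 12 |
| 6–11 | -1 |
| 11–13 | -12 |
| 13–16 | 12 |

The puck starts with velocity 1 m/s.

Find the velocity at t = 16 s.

Δv equals the area under the a-t graph; then v = v₀ + Δv.
0–3 s: -3 × 3 = -9 m/s
3–6 s: 12 × 3 = 36 m/s
6–11 s: -1 × 5 = -5 m/s
11–13 s: -12 × 2 = -24 m/s
13–16 s: 12 × 3 = 36 m/s
Δv = 34 m/s, so v(16) = 1 + (34) = 35 m/s.

35 m/s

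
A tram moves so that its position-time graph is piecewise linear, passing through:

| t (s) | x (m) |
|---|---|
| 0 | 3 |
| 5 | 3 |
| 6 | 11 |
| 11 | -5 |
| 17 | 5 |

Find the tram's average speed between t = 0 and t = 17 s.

2 m/s

Average speed = (total path length)/(elapsed time); on a piecewise-linear x-t graph the path length is Σ|Δx|.
0–5 s: |Δx| = |3 − 3| = 0 m
5–6 s: |Δx| = |11 − 3| = 8 m
6–11 s: |Δx| = |-5 − 11| = 16 m
11–17 s: |Δx| = |5 − -5| = 10 m
Total path = 34 m; average speed = 34/17 = 2 m/s.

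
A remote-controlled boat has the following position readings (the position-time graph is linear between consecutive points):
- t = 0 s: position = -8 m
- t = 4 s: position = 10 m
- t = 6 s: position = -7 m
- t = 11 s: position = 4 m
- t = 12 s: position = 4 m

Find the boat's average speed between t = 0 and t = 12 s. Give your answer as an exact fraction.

Average speed = (total path length)/(elapsed time); on a piecewise-linear x-t graph the path length is Σ|Δx|.
0–4 s: |Δx| = |10 − -8| = 18 m
4–6 s: |Δx| = |-7 − 10| = 17 m
6–11 s: |Δx| = |4 − -7| = 11 m
11–12 s: |Δx| = |4 − 4| = 0 m
Total path = 46 m; average speed = 46/12 = 23/6 m/s.

23/6 m/s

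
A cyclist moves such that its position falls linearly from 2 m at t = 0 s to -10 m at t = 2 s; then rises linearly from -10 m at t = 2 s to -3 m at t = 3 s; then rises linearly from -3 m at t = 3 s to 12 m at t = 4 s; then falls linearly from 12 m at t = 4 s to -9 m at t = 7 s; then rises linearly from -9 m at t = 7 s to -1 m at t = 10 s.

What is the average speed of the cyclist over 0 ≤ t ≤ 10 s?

Average speed = (total path length)/(elapsed time); on a piecewise-linear x-t graph the path length is Σ|Δx|.
0–2 s: |Δx| = |-10 − 2| = 12 m
2–3 s: |Δx| = |-3 − -10| = 7 m
3–4 s: |Δx| = |12 − -3| = 15 m
4–7 s: |Δx| = |-9 − 12| = 21 m
7–10 s: |Δx| = |-1 − -9| = 8 m
Total path = 63 m; average speed = 63/10 = 6.3 m/s.

6.3 m/s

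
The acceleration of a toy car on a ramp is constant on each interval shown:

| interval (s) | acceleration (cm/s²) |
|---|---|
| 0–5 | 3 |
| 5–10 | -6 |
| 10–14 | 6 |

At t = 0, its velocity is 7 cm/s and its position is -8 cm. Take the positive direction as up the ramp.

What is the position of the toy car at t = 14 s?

On each constant-a segment, Δv = aΔt and Δx = v₀Δt + ½aΔt²; chain segment to segment.
0–5 s: v starts 7 cm/s; Δx = 7·5 + ½·3·5² = 72.5 cm; v ends 22 cm/s.
5–10 s: v starts 22 cm/s; Δx = 22·5 + ½·-6·5² = 35 cm; v ends -8 cm/s.
10–14 s: v starts -8 cm/s; Δx = -8·4 + ½·6·4² = 16 cm; v ends 16 cm/s.
x(14) = -8 + Σ Δx = 115.5 cm.

115.5 cm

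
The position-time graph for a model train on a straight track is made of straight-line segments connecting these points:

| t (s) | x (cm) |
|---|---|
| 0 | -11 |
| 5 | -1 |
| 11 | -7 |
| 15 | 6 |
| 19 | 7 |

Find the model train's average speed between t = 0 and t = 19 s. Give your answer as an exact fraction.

30/19 cm/s

Average speed = (total path length)/(elapsed time); on a piecewise-linear x-t graph the path length is Σ|Δx|.
0–5 s: |Δx| = |-1 − -11| = 10 cm
5–11 s: |Δx| = |-7 − -1| = 6 cm
11–15 s: |Δx| = |6 − -7| = 13 cm
15–19 s: |Δx| = |7 − 6| = 1 cm
Total path = 30 cm; average speed = 30/19 = 30/19 cm/s.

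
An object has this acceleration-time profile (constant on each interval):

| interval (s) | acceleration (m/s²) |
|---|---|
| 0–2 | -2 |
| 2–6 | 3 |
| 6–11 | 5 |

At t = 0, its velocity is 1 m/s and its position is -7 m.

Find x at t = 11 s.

On each constant-a segment, Δv = aΔt and Δx = v₀Δt + ½aΔt²; chain segment to segment.
0–2 s: v starts 1 m/s; Δx = 1·2 + ½·-2·2² = -2 m; v ends -3 m/s.
2–6 s: v starts -3 m/s; Δx = -3·4 + ½·3·4² = 12 m; v ends 9 m/s.
6–11 s: v starts 9 m/s; Δx = 9·5 + ½·5·5² = 107.5 m; v ends 34 m/s.
x(11) = -7 + Σ Δx = 110.5 m.

110.5 m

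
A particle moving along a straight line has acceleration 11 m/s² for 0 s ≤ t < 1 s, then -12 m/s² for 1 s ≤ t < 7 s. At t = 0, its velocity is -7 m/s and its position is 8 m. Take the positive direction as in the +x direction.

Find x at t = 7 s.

-185.5 m

On each constant-a segment, Δv = aΔt and Δx = v₀Δt + ½aΔt²; chain segment to segment.
0–1 s: v starts -7 m/s; Δx = -7·1 + ½·11·1² = -1.5 m; v ends 4 m/s.
1–7 s: v starts 4 m/s; Δx = 4·6 + ½·-12·6² = -192 m; v ends -68 m/s.
x(7) = 8 + Σ Δx = -185.5 m.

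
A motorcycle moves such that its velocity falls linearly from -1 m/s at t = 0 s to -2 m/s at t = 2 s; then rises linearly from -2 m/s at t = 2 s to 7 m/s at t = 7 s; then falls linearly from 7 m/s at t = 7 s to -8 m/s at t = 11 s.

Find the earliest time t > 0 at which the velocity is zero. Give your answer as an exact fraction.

v changes sign on 2–7 s (from -2 to 7); the graph is linear there, so v = 0 at t = 2 + (2)·(7 − 2)/(7 − -2) = 28/9 s.

t = 28/9 s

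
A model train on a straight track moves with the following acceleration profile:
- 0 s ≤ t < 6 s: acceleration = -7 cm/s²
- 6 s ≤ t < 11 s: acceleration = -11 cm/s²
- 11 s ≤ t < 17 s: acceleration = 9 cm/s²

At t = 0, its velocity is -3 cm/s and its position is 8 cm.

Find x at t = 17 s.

-936.5 cm

On each constant-a segment, Δv = aΔt and Δx = v₀Δt + ½aΔt²; chain segment to segment.
0–6 s: v starts -3 cm/s; Δx = -3·6 + ½·-7·6² = -144 cm; v ends -45 cm/s.
6–11 s: v starts -45 cm/s; Δx = -45·5 + ½·-11·5² = -362.5 cm; v ends -100 cm/s.
11–17 s: v starts -100 cm/s; Δx = -100·6 + ½·9·6² = -438 cm; v ends -46 cm/s.
x(17) = 8 + Σ Δx = -936.5 cm.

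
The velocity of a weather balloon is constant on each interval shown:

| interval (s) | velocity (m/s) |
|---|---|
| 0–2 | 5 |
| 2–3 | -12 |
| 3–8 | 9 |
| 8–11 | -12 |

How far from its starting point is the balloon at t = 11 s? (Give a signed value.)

Net displacement equals the area under the velocity-time graph (areas below the axis count negative).
0–2 s: 5 × 2 = 10 m
2–3 s: -12 × 1 = -12 m
3–8 s: 9 × 5 = 45 m
8–11 s: -12 × 3 = -36 m
Net displacement = 7 m

7 m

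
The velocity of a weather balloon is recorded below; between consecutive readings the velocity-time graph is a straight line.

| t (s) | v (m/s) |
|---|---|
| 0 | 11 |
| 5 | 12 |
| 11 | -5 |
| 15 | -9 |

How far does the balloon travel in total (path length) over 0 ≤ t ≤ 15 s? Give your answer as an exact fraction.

3921/34 m

Distance (not displacement) is the total path length: add the absolute areas under v-t.
0–5 s: |½(11 + 12)(5)| = 57.5 m
5–11 s: v = 0 at t = 157/17 s; triangle areas 432/17 + 75/17 = 507/17 m
11–15 s: |½(-5 + -9)(4)| = 28 m
Total distance = 3921/34 m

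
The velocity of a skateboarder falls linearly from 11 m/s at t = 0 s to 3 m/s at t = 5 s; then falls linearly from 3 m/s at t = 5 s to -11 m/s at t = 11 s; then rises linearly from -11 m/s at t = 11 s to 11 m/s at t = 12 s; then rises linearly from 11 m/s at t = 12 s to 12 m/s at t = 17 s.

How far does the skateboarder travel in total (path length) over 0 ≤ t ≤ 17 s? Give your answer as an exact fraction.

Distance (not displacement) is the total path length: add the absolute areas under v-t.
0–5 s: |½(11 + 3)(5)| = 35 m
5–11 s: v = 0 at t = 44/7 s; triangle areas 27/14 + 363/14 = 195/7 m
11–12 s: v = 0 at t = 11.5 s; triangle areas 2.75 + 2.75 = 5.5 m
12–17 s: |½(11 + 12)(5)| = 57.5 m
Total distance = 881/7 m

881/7 m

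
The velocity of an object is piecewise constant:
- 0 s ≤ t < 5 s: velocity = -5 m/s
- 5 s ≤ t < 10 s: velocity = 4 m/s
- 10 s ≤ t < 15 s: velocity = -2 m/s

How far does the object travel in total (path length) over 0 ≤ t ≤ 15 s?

Total distance travelled is ∫|v| dt — sum the magnitudes of each area piece.
0–5 s: |-5| × 5 = 25 m
5–10 s: |4| × 5 = 20 m
10–15 s: |-2| × 5 = 10 m
Total distance = 55 m

55 m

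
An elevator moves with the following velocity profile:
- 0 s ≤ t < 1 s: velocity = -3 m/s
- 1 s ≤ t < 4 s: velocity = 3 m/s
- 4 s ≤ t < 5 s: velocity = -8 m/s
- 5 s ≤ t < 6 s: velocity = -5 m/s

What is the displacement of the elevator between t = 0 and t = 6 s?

-7 m

Displacement is the signed area under the v-t curve.
0–1 s: -3 × 1 = -3 m
1–4 s: 3 × 3 = 9 m
4–5 s: -8 × 1 = -8 m
5–6 s: -5 × 1 = -5 m
Net displacement = -7 m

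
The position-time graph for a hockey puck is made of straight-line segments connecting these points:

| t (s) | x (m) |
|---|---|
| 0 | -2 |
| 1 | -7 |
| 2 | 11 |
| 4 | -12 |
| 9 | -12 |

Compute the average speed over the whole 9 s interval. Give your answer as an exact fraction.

46/9 m/s

Average speed = (total path length)/(elapsed time); on a piecewise-linear x-t graph the path length is Σ|Δx|.
0–1 s: |Δx| = |-7 − -2| = 5 m
1–2 s: |Δx| = |11 − -7| = 18 m
2–4 s: |Δx| = |-12 − 11| = 23 m
4–9 s: |Δx| = |-12 − -12| = 0 m
Total path = 46 m; average speed = 46/9 = 46/9 m/s.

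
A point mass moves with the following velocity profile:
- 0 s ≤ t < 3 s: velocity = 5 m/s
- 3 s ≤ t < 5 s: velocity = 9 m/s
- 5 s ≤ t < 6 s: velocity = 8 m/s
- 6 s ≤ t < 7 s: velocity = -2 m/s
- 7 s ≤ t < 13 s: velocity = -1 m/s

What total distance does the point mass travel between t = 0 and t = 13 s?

Distance (not displacement) is the total path length: add the absolute areas under v-t.
0–3 s: |5| × 3 = 15 m
3–5 s: |9| × 2 = 18 m
5–6 s: |8| × 1 = 8 m
6–7 s: |-2| × 1 = 2 m
7–13 s: |-1| × 6 = 6 m
Total distance = 49 m

49 m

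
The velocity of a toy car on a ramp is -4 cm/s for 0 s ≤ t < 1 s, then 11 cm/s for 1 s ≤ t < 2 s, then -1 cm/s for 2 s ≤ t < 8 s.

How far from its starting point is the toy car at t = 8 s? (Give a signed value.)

Net displacement equals the area under the velocity-time graph (areas below the axis count negative).
0–1 s: -4 × 1 = -4 cm
1–2 s: 11 × 1 = 11 cm
2–8 s: -1 × 6 = -6 cm
Net displacement = 1 cm

1 cm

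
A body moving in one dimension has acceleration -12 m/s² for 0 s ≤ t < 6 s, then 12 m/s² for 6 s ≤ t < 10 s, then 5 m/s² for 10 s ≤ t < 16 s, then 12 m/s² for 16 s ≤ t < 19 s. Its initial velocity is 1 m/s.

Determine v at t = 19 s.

Δv equals the area under the a-t graph; then v = v₀ + Δv.
0–6 s: -12 × 6 = -72 m/s
6–10 s: 12 × 4 = 48 m/s
10–16 s: 5 × 6 = 30 m/s
16–19 s: 12 × 3 = 36 m/s
Δv = 42 m/s, so v(19) = 1 + (42) = 43 m/s.

43 m/s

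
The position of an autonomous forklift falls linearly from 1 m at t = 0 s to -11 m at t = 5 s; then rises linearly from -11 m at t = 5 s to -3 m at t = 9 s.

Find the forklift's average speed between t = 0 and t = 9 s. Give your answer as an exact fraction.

Average speed = (total path length)/(elapsed time); on a piecewise-linear x-t graph the path length is Σ|Δx|.
0–5 s: |Δx| = |-11 − 1| = 12 m
5–9 s: |Δx| = |-3 − -11| = 8 m
Total path = 20 m; average speed = 20/9 = 20/9 m/s.

20/9 m/s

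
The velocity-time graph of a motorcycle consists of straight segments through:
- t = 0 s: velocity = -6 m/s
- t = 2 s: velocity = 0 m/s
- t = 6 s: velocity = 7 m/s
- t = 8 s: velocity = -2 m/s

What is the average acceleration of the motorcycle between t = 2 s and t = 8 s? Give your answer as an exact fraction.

-1/3 m/s²

Average acceleration = Δv/Δt = (-2 − 0)/(8 − 2) = -1/3 m/s².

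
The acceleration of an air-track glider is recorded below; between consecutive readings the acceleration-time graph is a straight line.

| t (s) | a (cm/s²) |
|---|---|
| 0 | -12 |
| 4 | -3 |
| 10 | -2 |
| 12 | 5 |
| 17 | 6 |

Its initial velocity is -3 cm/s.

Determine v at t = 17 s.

-17.5 cm/s

Δv equals the area under the a-t graph; then v = v₀ + Δv.
0–4 s: ½(-12 + -3)(4) = -30 cm/s
4–10 s: ½(-3 + -2)(6) = -15 cm/s
10–12 s: ½(-2 + 5)(2) = 3 cm/s
12–17 s: ½(5 + 6)(5) = 27.5 cm/s
Δv = -14.5 cm/s, so v(17) = -3 + (-14.5) = -17.5 cm/s.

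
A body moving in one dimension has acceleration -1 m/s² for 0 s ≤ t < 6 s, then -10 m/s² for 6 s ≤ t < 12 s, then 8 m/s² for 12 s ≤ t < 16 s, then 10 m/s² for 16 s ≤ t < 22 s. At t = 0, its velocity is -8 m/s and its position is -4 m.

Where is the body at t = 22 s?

On each constant-a segment, Δv = aΔt and Δx = v₀Δt + ½aΔt²; chain segment to segment.
0–6 s: v starts -8 m/s; Δx = -8·6 + ½·-1·6² = -66 m; v ends -14 m/s.
6–12 s: v starts -14 m/s; Δx = -14·6 + ½·-10·6² = -264 m; v ends -74 m/s.
12–16 s: v starts -74 m/s; Δx = -74·4 + ½·8·4² = -232 m; v ends -42 m/s.
16–22 s: v starts -42 m/s; Δx = -42·6 + ½·10·6² = -72 m; v ends 18 m/s.
x(22) = -4 + Σ Δx = -638 m.

-638 m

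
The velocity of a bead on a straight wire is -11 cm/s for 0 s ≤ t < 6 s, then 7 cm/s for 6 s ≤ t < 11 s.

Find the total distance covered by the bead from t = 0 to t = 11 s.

Distance (not displacement) is the total path length: add the absolute areas under v-t.
0–6 s: |-11| × 6 = 66 cm
6–11 s: |7| × 5 = 35 cm
Total distance = 101 cm

101 cm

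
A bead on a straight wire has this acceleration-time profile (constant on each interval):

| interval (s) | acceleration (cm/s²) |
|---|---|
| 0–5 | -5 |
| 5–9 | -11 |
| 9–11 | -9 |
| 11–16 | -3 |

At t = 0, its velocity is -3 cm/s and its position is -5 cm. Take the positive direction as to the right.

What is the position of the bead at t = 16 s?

On each constant-a segment, Δv = aΔt and Δx = v₀Δt + ½aΔt²; chain segment to segment.
0–5 s: v starts -3 cm/s; Δx = -3·5 + ½·-5·5² = -77.5 cm; v ends -28 cm/s.
5–9 s: v starts -28 cm/s; Δx = -28·4 + ½·-11·4² = -200 cm; v ends -72 cm/s.
9–11 s: v starts -72 cm/s; Δx = -72·2 + ½·-9·2² = -162 cm; v ends -90 cm/s.
11–16 s: v starts -90 cm/s; Δx = -90·5 + ½·-3·5² = -487.5 cm; v ends -105 cm/s.
x(16) = -5 + Σ Δx = -932 cm.

-932 cm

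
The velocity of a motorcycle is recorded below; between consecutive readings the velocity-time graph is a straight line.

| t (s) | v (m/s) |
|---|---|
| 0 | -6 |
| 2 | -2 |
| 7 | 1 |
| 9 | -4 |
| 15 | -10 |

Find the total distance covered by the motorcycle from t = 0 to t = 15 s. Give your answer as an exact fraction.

1727/30 m

Total distance travelled is ∫|v| dt — sum the magnitudes of each area piece.
0–2 s: |½(-6 + -2)(2)| = 8 m
2–7 s: v = 0 at t = 16/3 s; triangle areas 10/3 + 5/6 = 25/6 m
7–9 s: v = 0 at t = 7.4 s; triangle areas 0.2 + 3.2 = 3.4 m
9–15 s: |½(-4 + -10)(6)| = 42 m
Total distance = 1727/30 m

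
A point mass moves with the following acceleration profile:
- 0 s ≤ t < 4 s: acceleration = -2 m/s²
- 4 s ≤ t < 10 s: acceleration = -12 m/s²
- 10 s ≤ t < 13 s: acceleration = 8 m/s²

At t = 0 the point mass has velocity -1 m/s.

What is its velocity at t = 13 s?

-57 m/s

Δv equals the area under the a-t graph; then v = v₀ + Δv.
0–4 s: -2 × 4 = -8 m/s
4–10 s: -12 × 6 = -72 m/s
10–13 s: 8 × 3 = 24 m/s
Δv = -56 m/s, so v(13) = -1 + (-56) = -57 m/s.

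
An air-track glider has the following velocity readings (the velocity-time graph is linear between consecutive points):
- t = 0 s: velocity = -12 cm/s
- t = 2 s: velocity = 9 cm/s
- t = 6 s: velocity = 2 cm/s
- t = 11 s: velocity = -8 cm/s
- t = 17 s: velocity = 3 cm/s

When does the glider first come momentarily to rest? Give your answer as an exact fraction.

v changes sign on 0–2 s (from -12 to 9); the graph is linear there, so v = 0 at t = 0 + (12)·(2 − 0)/(9 − -12) = 8/7 s.

t = 8/7 s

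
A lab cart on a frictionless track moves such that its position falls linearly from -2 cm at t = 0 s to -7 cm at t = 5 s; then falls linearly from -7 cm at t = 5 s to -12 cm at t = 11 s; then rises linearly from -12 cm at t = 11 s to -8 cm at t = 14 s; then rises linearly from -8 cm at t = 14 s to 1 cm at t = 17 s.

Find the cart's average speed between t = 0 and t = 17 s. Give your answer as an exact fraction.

Average speed = (total path length)/(elapsed time); on a piecewise-linear x-t graph the path length is Σ|Δx|.
0–5 s: |Δx| = |-7 − -2| = 5 cm
5–11 s: |Δx| = |-12 − -7| = 5 cm
11–14 s: |Δx| = |-8 − -12| = 4 cm
14–17 s: |Δx| = |1 − -8| = 9 cm
Total path = 23 cm; average speed = 23/17 = 23/17 cm/s.

23/17 cm/s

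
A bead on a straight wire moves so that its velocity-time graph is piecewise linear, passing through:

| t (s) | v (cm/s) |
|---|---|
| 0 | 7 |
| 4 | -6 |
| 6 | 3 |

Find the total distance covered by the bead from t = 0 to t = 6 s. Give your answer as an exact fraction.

235/13 cm

Total distance travelled is ∫|v| dt — sum the magnitudes of each area piece.
0–4 s: v = 0 at t = 28/13 s; triangle areas 98/13 + 72/13 = 170/13 cm
4–6 s: v = 0 at t = 16/3 s; triangle areas 4 + 1 = 5 cm
Total distance = 235/13 cm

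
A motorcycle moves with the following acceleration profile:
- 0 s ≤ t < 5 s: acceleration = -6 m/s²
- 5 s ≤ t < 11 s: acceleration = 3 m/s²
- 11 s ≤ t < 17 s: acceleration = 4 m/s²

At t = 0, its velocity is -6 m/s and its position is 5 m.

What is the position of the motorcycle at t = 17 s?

On each constant-a segment, Δv = aΔt and Δx = v₀Δt + ½aΔt²; chain segment to segment.
0–5 s: v starts -6 m/s; Δx = -6·5 + ½·-6·5² = -105 m; v ends -36 m/s.
5–11 s: v starts -36 m/s; Δx = -36·6 + ½·3·6² = -162 m; v ends -18 m/s.
11–17 s: v starts -18 m/s; Δx = -18·6 + ½·4·6² = -36 m; v ends 6 m/s.
x(17) = 5 + Σ Δx = -298 m.

-298 m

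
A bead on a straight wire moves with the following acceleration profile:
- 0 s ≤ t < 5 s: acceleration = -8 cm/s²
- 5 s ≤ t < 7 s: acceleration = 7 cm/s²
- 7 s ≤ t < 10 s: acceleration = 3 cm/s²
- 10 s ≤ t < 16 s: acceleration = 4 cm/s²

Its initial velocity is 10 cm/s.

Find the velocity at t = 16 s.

Δv equals the area under the a-t graph; then v = v₀ + Δv.
0–5 s: -8 × 5 = -40 cm/s
5–7 s: 7 × 2 = 14 cm/s
7–10 s: 3 × 3 = 9 cm/s
10–16 s: 4 × 6 = 24 cm/s
Δv = 7 cm/s, so v(16) = 10 + (7) = 17 cm/s.

17 cm/s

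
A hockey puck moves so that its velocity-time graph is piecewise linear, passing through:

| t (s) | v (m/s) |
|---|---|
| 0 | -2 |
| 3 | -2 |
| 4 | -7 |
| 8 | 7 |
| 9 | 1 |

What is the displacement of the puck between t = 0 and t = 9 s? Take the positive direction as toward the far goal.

Net displacement equals the area under the velocity-time graph (areas below the axis count negative).
0–3 s: -2 × 3 = -6 m
3–4 s: ½(-2 + -7)(1) = -4.5 m
4–8 s: ½(-7 + 7)(4) = 0 m
8–9 s: ½(7 + 1)(1) = 4 m
Net displacement = -6.5 m

-6.5 m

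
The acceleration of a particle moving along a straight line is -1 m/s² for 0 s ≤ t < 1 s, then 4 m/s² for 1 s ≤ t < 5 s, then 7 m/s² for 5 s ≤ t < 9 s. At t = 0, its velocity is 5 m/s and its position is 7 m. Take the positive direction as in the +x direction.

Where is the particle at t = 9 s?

195.5 m

On each constant-a segment, Δv = aΔt and Δx = v₀Δt + ½aΔt²; chain segment to segment.
0–1 s: v starts 5 m/s; Δx = 5·1 + ½·-1·1² = 4.5 m; v ends 4 m/s.
1–5 s: v starts 4 m/s; Δx = 4·4 + ½·4·4² = 48 m; v ends 20 m/s.
5–9 s: v starts 20 m/s; Δx = 20·4 + ½·7·4² = 136 m; v ends 48 m/s.
x(9) = 7 + Σ Δx = 195.5 m.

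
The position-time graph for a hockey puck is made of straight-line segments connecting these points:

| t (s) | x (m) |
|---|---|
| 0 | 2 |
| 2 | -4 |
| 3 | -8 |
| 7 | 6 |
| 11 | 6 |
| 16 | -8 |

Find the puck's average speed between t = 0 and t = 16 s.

2.375 m/s

Average speed = (total path length)/(elapsed time); on a piecewise-linear x-t graph the path length is Σ|Δx|.
0–2 s: |Δx| = |-4 − 2| = 6 m
2–3 s: |Δx| = |-8 − -4| = 4 m
3–7 s: |Δx| = |6 − -8| = 14 m
7–11 s: |Δx| = |6 − 6| = 0 m
11–16 s: |Δx| = |-8 − 6| = 14 m
Total path = 38 m; average speed = 38/16 = 2.375 m/s.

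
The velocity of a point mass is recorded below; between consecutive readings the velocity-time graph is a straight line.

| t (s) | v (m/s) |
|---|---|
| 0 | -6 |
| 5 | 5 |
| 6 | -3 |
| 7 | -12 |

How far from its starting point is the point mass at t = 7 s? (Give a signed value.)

-9 m

Displacement is the signed area under the v-t curve.
0–5 s: ½(-6 + 5)(5) = -2.5 m
5–6 s: ½(5 + -3)(1) = 1 m
6–7 s: ½(-3 + -12)(1) = -7.5 m
Net displacement = -9 m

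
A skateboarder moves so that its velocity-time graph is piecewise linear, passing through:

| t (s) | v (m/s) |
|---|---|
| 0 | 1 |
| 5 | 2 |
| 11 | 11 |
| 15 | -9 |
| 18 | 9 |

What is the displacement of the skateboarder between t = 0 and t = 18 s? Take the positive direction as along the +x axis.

Displacement is the signed area under the v-t curve.
0–5 s: ½(1 + 2)(5) = 7.5 m
5–11 s: ½(2 + 11)(6) = 39 m
11–15 s: ½(11 + -9)(4) = 4 m
15–18 s: ½(-9 + 9)(3) = 0 m
Net displacement = 50.5 m

50.5 m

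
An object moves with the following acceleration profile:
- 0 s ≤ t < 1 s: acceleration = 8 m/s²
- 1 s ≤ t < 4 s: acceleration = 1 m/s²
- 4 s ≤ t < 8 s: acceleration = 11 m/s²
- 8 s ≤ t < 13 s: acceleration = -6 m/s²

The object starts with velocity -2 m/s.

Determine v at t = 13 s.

23 m/s

Δv equals the area under the a-t graph; then v = v₀ + Δv.
0–1 s: 8 × 1 = 8 m/s
1–4 s: 1 × 3 = 3 m/s
4–8 s: 11 × 4 = 44 m/s
8–13 s: -6 × 5 = -30 m/s
Δv = 25 m/s, so v(13) = -2 + (25) = 23 m/s.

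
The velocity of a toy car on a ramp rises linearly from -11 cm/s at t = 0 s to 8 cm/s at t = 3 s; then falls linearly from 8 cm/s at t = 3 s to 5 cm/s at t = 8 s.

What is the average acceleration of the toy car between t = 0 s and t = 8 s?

Average acceleration = Δv/Δt = (5 − -11)/(8 − 0) = 2 cm/s².

2 cm/s²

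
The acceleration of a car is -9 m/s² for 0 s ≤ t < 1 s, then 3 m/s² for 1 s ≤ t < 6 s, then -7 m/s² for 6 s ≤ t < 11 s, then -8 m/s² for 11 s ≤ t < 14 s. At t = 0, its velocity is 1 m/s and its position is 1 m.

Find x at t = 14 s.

-177.5 m

On each constant-a segment, Δv = aΔt and Δx = v₀Δt + ½aΔt²; chain segment to segment.
0–1 s: v starts 1 m/s; Δx = 1·1 + ½·-9·1² = -3.5 m; v ends -8 m/s.
1–6 s: v starts -8 m/s; Δx = -8·5 + ½·3·5² = -2.5 m; v ends 7 m/s.
6–11 s: v starts 7 m/s; Δx = 7·5 + ½·-7·5² = -52.5 m; v ends -28 m/s.
11–14 s: v starts -28 m/s; Δx = -28·3 + ½·-8·3² = -120 m; v ends -52 m/s.
x(14) = 1 + Σ Δx = -177.5 m.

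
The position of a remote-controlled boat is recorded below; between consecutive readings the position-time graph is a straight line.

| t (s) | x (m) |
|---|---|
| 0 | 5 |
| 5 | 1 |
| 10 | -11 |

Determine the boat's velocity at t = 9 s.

Velocity is the slope of the x-t graph on 5–10 s: (-11 − 1)/(10 − 5) = -2.4 m/s.

-2.4 m/s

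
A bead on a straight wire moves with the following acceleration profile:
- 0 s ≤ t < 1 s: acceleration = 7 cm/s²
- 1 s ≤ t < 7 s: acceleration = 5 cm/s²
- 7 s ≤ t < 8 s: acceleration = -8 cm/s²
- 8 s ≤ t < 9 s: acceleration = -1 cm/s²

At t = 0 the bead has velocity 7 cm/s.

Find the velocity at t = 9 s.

Δv equals the area under the a-t graph; then v = v₀ + Δv.
0–1 s: 7 × 1 = 7 cm/s
1–7 s: 5 × 6 = 30 cm/s
7–8 s: -8 × 1 = -8 cm/s
8–9 s: -1 × 1 = -1 cm/s
Δv = 28 cm/s, so v(9) = 7 + (28) = 35 cm/s.

35 cm/s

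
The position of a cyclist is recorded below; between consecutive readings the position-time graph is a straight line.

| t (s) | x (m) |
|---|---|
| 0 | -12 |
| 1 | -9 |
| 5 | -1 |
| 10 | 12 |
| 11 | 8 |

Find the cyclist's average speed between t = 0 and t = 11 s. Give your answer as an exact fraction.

28/11 m/s

Average speed = (total path length)/(elapsed time); on a piecewise-linear x-t graph the path length is Σ|Δx|.
0–1 s: |Δx| = |-9 − -12| = 3 m
1–5 s: |Δx| = |-1 − -9| = 8 m
5–10 s: |Δx| = |12 − -1| = 13 m
10–11 s: |Δx| = |8 − 12| = 4 m
Total path = 28 m; average speed = 28/11 = 28/11 m/s.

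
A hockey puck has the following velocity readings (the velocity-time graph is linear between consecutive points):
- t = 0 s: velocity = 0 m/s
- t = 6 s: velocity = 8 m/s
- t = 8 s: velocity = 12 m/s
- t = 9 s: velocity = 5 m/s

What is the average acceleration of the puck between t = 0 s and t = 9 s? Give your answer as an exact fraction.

Average acceleration = Δv/Δt = (5 − 0)/(9 − 0) = 5/9 m/s².

5/9 m/s²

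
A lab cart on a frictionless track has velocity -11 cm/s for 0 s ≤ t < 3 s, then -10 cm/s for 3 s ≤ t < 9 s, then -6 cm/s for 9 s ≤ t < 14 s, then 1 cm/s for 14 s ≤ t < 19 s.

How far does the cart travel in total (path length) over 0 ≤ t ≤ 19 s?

128 cm

Total distance travelled is ∫|v| dt — sum the magnitudes of each area piece.
0–3 s: |-11| × 3 = 33 cm
3–9 s: |-10| × 6 = 60 cm
9–14 s: |-6| × 5 = 30 cm
14–19 s: |1| × 5 = 5 cm
Total distance = 128 cm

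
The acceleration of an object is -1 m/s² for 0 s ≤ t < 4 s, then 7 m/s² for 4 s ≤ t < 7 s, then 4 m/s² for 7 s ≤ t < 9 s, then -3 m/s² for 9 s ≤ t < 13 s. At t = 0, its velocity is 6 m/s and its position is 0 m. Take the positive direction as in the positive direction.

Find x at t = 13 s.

207.5 m

On each constant-a segment, Δv = aΔt and Δx = v₀Δt + ½aΔt²; chain segment to segment.
0–4 s: v starts 6 m/s; Δx = 6·4 + ½·-1·4² = 16 m; v ends 2 m/s.
4–7 s: v starts 2 m/s; Δx = 2·3 + ½·7·3² = 37.5 m; v ends 23 m/s.
7–9 s: v starts 23 m/s; Δx = 23·2 + ½·4·2² = 54 m; v ends 31 m/s.
9–13 s: v starts 31 m/s; Δx = 31·4 + ½·-3·4² = 100 m; v ends 19 m/s.
x(13) = 0 + Σ Δx = 207.5 m.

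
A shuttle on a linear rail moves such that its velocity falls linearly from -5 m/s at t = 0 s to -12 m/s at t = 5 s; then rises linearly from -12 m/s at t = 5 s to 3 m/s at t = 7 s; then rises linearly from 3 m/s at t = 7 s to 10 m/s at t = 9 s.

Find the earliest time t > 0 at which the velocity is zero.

t = 6.6 s

v changes sign on 5–7 s (from -12 to 3); the graph is linear there, so v = 0 at t = 5 + (12)·(7 − 5)/(3 − -12) = 6.6 s.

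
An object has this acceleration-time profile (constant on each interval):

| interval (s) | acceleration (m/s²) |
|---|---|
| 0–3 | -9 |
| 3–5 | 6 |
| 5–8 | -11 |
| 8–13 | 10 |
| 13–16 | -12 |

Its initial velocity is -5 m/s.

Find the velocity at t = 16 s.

-39 m/s

Δv equals the area under the a-t graph; then v = v₀ + Δv.
0–3 s: -9 × 3 = -27 m/s
3–5 s: 6 × 2 = 12 m/s
5–8 s: -11 × 3 = -33 m/s
8–13 s: 10 × 5 = 50 m/s
13–16 s: -12 × 3 = -36 m/s
Δv = -34 m/s, so v(16) = -5 + (-34) = -39 m/s.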